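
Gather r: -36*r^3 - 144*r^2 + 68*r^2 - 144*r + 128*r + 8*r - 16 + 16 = -36*r^3 - 76*r^2 - 8*r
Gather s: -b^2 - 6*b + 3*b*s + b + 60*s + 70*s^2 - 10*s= -b^2 - 5*b + 70*s^2 + s*(3*b + 50)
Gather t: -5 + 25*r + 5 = 25*r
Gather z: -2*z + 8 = 8 - 2*z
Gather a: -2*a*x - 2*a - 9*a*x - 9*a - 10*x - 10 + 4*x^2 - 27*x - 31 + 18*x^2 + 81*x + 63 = a*(-11*x - 11) + 22*x^2 + 44*x + 22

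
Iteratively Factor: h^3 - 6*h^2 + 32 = (h - 4)*(h^2 - 2*h - 8) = (h - 4)*(h + 2)*(h - 4)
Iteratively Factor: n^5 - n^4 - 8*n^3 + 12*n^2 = (n)*(n^4 - n^3 - 8*n^2 + 12*n) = n*(n - 2)*(n^3 + n^2 - 6*n) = n*(n - 2)^2*(n^2 + 3*n) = n*(n - 2)^2*(n + 3)*(n)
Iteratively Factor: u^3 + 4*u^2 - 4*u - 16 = (u + 4)*(u^2 - 4) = (u - 2)*(u + 4)*(u + 2)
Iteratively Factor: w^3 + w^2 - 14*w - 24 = (w + 2)*(w^2 - w - 12) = (w + 2)*(w + 3)*(w - 4)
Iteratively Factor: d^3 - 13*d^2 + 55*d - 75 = (d - 5)*(d^2 - 8*d + 15) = (d - 5)*(d - 3)*(d - 5)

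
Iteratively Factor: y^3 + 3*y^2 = (y + 3)*(y^2) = y*(y + 3)*(y)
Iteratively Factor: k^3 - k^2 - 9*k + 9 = (k - 3)*(k^2 + 2*k - 3) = (k - 3)*(k + 3)*(k - 1)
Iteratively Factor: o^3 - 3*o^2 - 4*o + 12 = (o - 3)*(o^2 - 4) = (o - 3)*(o - 2)*(o + 2)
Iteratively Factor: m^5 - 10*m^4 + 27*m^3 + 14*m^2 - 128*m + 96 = (m - 1)*(m^4 - 9*m^3 + 18*m^2 + 32*m - 96) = (m - 3)*(m - 1)*(m^3 - 6*m^2 + 32) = (m - 3)*(m - 1)*(m + 2)*(m^2 - 8*m + 16) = (m - 4)*(m - 3)*(m - 1)*(m + 2)*(m - 4)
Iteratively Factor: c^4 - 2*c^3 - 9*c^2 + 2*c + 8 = (c + 2)*(c^3 - 4*c^2 - c + 4) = (c - 4)*(c + 2)*(c^2 - 1) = (c - 4)*(c + 1)*(c + 2)*(c - 1)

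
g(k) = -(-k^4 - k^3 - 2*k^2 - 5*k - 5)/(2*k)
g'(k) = -(-4*k^3 - 3*k^2 - 4*k - 5)/(2*k) + (-k^4 - k^3 - 2*k^2 - 5*k - 5)/(2*k^2) = 3*k^2/2 + k + 1 - 5/(2*k^2)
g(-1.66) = -1.58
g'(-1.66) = 2.57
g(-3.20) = -12.75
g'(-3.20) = 12.92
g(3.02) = 24.68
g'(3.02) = 17.43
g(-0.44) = -3.57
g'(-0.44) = -12.06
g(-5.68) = -79.11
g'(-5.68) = 43.64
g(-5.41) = -67.91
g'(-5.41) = 39.41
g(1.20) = 7.37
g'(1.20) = 2.62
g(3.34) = 30.80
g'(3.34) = 20.85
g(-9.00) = -330.78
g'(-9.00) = 113.47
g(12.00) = 950.71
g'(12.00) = 228.98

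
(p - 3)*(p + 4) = p^2 + p - 12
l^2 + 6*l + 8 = (l + 2)*(l + 4)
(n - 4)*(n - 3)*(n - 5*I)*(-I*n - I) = -I*n^4 - 5*n^3 + 6*I*n^3 + 30*n^2 - 5*I*n^2 - 25*n - 12*I*n - 60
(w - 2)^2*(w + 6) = w^3 + 2*w^2 - 20*w + 24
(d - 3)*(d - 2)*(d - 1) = d^3 - 6*d^2 + 11*d - 6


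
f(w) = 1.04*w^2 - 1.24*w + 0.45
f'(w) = 2.08*w - 1.24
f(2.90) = 5.60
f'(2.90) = 4.79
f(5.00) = 20.25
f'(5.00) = 9.16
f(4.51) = 16.01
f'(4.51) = 8.14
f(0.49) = 0.09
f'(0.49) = -0.22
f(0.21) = 0.24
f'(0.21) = -0.80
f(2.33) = 3.21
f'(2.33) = 3.61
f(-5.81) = 42.76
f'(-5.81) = -13.32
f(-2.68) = 11.24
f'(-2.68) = -6.81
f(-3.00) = 13.53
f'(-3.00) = -7.48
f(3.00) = 6.09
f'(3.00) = 5.00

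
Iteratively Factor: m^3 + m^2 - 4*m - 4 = (m - 2)*(m^2 + 3*m + 2) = (m - 2)*(m + 2)*(m + 1)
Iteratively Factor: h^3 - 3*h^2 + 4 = (h - 2)*(h^2 - h - 2) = (h - 2)^2*(h + 1)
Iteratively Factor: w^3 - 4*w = (w + 2)*(w^2 - 2*w) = (w - 2)*(w + 2)*(w)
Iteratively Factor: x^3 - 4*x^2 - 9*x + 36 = (x - 4)*(x^2 - 9) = (x - 4)*(x - 3)*(x + 3)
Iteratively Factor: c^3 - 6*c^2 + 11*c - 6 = (c - 1)*(c^2 - 5*c + 6) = (c - 3)*(c - 1)*(c - 2)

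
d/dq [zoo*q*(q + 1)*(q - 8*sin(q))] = zoo*(q^2*cos(q) + q^2 + sqrt(2)*q*sin(q + pi/4) + sin(q))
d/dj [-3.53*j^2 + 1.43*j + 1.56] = 1.43 - 7.06*j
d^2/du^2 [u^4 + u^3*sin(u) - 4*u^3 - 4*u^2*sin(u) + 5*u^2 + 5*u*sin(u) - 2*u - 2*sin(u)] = -u^3*sin(u) + 4*u^2*sin(u) + 6*u^2*cos(u) + 12*u^2 + u*sin(u) - 16*u*cos(u) - 24*u - 6*sin(u) + 10*cos(u) + 10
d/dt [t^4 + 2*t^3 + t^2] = 2*t*(2*t^2 + 3*t + 1)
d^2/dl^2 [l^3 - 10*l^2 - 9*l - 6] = 6*l - 20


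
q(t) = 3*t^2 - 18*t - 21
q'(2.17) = -4.98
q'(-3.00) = -36.00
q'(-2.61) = -33.66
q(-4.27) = 110.56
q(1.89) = -44.30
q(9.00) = 60.00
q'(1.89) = -6.66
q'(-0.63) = -21.78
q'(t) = 6*t - 18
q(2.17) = -45.93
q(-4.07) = 101.95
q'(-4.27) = -43.62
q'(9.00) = 36.00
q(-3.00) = 60.00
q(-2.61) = 46.42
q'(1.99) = -6.06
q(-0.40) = -13.32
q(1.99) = -44.94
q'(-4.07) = -42.42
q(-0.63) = -8.47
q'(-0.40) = -20.40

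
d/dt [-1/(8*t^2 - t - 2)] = (16*t - 1)/(-8*t^2 + t + 2)^2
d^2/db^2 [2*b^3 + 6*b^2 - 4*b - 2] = 12*b + 12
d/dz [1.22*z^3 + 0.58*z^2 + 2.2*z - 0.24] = 3.66*z^2 + 1.16*z + 2.2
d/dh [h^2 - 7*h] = 2*h - 7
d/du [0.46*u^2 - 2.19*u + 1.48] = 0.92*u - 2.19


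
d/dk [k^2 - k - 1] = 2*k - 1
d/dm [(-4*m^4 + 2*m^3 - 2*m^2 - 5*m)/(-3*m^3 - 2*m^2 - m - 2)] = 2*(6*m^6 + 8*m^5 + m^4 - m^3 - 10*m^2 + 4*m + 5)/(9*m^6 + 12*m^5 + 10*m^4 + 16*m^3 + 9*m^2 + 4*m + 4)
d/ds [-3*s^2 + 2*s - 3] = 2 - 6*s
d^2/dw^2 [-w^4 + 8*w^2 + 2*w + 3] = 16 - 12*w^2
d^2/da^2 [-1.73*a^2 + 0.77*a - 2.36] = -3.46000000000000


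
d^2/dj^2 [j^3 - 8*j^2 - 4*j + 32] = 6*j - 16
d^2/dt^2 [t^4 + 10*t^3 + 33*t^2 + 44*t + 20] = 12*t^2 + 60*t + 66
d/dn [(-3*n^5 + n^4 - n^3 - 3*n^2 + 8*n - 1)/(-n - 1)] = (12*n^5 + 12*n^4 - 2*n^3 + 6*n^2 + 6*n - 9)/(n^2 + 2*n + 1)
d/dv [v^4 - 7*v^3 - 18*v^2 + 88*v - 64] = 4*v^3 - 21*v^2 - 36*v + 88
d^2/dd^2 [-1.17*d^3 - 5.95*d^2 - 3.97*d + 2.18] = -7.02*d - 11.9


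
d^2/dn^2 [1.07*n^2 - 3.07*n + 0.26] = 2.14000000000000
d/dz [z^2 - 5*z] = 2*z - 5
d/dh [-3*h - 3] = -3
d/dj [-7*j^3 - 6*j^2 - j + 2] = -21*j^2 - 12*j - 1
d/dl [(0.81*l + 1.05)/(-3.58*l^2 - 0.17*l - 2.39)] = (2.8998*l^2 + 7.518*l - 1.7574)/(12.8164*l^4 + 1.2172*l^3 + 17.1413*l^2 + 0.8126*l + 5.7121)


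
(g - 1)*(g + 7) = g^2 + 6*g - 7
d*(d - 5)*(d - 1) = d^3 - 6*d^2 + 5*d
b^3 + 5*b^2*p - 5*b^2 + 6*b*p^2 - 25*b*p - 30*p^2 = (b - 5)*(b + 2*p)*(b + 3*p)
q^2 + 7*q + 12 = (q + 3)*(q + 4)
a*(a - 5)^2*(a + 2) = a^4 - 8*a^3 + 5*a^2 + 50*a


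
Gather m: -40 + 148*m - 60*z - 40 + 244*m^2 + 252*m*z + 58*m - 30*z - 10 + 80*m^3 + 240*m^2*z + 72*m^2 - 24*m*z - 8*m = 80*m^3 + m^2*(240*z + 316) + m*(228*z + 198) - 90*z - 90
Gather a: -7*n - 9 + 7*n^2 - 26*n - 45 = 7*n^2 - 33*n - 54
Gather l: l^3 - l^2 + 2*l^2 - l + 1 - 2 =l^3 + l^2 - l - 1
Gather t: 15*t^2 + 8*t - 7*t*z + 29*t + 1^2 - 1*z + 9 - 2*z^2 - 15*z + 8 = 15*t^2 + t*(37 - 7*z) - 2*z^2 - 16*z + 18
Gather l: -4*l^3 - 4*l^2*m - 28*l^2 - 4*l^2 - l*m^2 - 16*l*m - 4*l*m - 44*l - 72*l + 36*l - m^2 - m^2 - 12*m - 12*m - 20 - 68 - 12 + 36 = -4*l^3 + l^2*(-4*m - 32) + l*(-m^2 - 20*m - 80) - 2*m^2 - 24*m - 64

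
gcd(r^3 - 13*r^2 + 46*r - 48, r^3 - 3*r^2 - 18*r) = 1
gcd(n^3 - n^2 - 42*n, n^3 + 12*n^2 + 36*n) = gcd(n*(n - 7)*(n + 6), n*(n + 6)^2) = n^2 + 6*n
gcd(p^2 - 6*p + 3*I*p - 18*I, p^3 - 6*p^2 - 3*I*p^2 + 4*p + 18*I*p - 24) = p - 6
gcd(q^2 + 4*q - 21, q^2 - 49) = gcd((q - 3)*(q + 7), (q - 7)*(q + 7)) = q + 7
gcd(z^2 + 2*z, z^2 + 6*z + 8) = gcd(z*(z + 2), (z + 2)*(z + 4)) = z + 2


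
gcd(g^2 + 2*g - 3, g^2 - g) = g - 1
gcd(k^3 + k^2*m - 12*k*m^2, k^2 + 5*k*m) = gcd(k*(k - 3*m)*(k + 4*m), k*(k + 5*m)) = k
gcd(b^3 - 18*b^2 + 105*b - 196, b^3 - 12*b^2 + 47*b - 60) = b - 4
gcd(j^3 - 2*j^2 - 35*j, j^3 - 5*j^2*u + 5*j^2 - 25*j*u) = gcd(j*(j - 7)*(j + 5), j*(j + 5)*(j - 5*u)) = j^2 + 5*j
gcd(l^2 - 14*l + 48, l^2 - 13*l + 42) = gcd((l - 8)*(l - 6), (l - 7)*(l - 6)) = l - 6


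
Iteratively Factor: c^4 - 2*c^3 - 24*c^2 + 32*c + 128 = (c + 4)*(c^3 - 6*c^2 + 32) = (c + 2)*(c + 4)*(c^2 - 8*c + 16) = (c - 4)*(c + 2)*(c + 4)*(c - 4)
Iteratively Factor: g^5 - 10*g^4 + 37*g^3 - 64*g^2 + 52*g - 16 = (g - 4)*(g^4 - 6*g^3 + 13*g^2 - 12*g + 4) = (g - 4)*(g - 2)*(g^3 - 4*g^2 + 5*g - 2) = (g - 4)*(g - 2)*(g - 1)*(g^2 - 3*g + 2) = (g - 4)*(g - 2)*(g - 1)^2*(g - 2)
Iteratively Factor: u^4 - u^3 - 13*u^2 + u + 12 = (u + 1)*(u^3 - 2*u^2 - 11*u + 12) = (u + 1)*(u + 3)*(u^2 - 5*u + 4) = (u - 1)*(u + 1)*(u + 3)*(u - 4)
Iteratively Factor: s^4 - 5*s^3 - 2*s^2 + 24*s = (s - 4)*(s^3 - s^2 - 6*s) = (s - 4)*(s + 2)*(s^2 - 3*s) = s*(s - 4)*(s + 2)*(s - 3)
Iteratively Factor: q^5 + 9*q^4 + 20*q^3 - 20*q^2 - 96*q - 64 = (q + 4)*(q^4 + 5*q^3 - 20*q - 16) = (q - 2)*(q + 4)*(q^3 + 7*q^2 + 14*q + 8) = (q - 2)*(q + 2)*(q + 4)*(q^2 + 5*q + 4) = (q - 2)*(q + 1)*(q + 2)*(q + 4)*(q + 4)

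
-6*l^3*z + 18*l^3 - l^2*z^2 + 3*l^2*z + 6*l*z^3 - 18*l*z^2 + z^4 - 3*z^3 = (-l + z)*(l + z)*(6*l + z)*(z - 3)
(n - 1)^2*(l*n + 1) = l*n^3 - 2*l*n^2 + l*n + n^2 - 2*n + 1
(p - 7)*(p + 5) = p^2 - 2*p - 35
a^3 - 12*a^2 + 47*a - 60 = (a - 5)*(a - 4)*(a - 3)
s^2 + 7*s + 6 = (s + 1)*(s + 6)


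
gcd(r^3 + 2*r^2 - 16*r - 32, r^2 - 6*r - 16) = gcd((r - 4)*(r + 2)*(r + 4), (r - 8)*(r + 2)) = r + 2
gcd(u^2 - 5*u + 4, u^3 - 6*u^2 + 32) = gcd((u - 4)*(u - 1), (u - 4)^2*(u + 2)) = u - 4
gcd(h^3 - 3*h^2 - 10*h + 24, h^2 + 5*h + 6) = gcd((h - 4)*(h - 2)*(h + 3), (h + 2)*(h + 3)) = h + 3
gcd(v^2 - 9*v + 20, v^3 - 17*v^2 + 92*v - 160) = v^2 - 9*v + 20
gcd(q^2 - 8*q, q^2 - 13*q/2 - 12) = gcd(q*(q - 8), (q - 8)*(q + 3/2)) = q - 8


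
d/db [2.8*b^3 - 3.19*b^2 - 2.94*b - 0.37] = 8.4*b^2 - 6.38*b - 2.94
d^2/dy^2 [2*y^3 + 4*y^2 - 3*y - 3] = 12*y + 8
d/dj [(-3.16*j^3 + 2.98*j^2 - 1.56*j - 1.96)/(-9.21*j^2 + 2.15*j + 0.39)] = (29.1036*j^4 - 13.588*j^3 - 11.6578*j^2 - 33.7788*j + 3.6056)/(84.8241*j^4 - 39.603*j^3 - 2.5613*j^2 + 1.677*j + 0.1521)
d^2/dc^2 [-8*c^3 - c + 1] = -48*c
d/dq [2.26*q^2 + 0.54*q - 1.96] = 4.52*q + 0.54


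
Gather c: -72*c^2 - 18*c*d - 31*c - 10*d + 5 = -72*c^2 + c*(-18*d - 31) - 10*d + 5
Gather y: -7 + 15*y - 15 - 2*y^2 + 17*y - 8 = -2*y^2 + 32*y - 30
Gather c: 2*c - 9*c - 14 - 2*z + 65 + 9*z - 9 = -7*c + 7*z + 42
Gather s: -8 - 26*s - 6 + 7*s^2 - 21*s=7*s^2 - 47*s - 14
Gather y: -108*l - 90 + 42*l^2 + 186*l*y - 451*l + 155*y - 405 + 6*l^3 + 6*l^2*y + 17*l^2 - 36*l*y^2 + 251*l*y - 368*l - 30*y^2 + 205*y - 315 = 6*l^3 + 59*l^2 - 927*l + y^2*(-36*l - 30) + y*(6*l^2 + 437*l + 360) - 810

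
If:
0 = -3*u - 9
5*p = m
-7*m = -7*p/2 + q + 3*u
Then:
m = 10/7 - 10*q/63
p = 2/7 - 2*q/63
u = -3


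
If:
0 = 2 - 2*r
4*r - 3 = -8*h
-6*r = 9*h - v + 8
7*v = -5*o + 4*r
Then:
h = -1/8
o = -689/40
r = 1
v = 103/8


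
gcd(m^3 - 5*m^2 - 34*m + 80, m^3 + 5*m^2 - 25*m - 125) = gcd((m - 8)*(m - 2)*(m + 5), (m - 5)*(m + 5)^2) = m + 5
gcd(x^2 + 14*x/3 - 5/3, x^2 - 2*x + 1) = 1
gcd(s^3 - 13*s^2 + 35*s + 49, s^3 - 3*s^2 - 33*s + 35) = s - 7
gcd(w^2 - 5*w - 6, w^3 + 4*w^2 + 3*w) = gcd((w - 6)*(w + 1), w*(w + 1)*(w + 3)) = w + 1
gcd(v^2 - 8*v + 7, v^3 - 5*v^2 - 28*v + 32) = v - 1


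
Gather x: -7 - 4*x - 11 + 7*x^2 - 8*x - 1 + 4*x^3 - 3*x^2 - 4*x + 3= 4*x^3 + 4*x^2 - 16*x - 16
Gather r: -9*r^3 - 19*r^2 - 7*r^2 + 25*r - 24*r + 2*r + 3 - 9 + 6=-9*r^3 - 26*r^2 + 3*r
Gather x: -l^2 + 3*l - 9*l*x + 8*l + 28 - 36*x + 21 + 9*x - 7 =-l^2 + 11*l + x*(-9*l - 27) + 42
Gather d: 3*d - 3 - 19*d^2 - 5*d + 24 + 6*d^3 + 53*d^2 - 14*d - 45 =6*d^3 + 34*d^2 - 16*d - 24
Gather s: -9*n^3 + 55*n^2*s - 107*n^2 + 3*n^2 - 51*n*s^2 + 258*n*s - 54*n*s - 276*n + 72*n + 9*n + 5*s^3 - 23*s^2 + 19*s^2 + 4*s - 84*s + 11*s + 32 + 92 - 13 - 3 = -9*n^3 - 104*n^2 - 195*n + 5*s^3 + s^2*(-51*n - 4) + s*(55*n^2 + 204*n - 69) + 108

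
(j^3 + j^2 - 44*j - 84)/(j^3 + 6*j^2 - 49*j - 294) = (j + 2)/(j + 7)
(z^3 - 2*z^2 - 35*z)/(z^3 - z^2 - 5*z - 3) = z*(-z^2 + 2*z + 35)/(-z^3 + z^2 + 5*z + 3)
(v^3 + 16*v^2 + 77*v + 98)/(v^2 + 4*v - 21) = (v^2 + 9*v + 14)/(v - 3)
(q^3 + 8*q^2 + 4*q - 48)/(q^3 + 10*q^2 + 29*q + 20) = (q^2 + 4*q - 12)/(q^2 + 6*q + 5)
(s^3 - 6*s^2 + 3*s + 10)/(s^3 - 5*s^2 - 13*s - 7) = (s^2 - 7*s + 10)/(s^2 - 6*s - 7)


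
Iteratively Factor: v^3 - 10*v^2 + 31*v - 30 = (v - 3)*(v^2 - 7*v + 10) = (v - 5)*(v - 3)*(v - 2)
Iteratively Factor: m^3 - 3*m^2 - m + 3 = (m + 1)*(m^2 - 4*m + 3) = (m - 1)*(m + 1)*(m - 3)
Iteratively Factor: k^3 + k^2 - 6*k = (k - 2)*(k^2 + 3*k) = k*(k - 2)*(k + 3)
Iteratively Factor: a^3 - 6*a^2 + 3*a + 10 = (a + 1)*(a^2 - 7*a + 10) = (a - 2)*(a + 1)*(a - 5)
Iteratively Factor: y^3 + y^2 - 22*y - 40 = (y - 5)*(y^2 + 6*y + 8) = (y - 5)*(y + 4)*(y + 2)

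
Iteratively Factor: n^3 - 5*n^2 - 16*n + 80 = (n + 4)*(n^2 - 9*n + 20) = (n - 4)*(n + 4)*(n - 5)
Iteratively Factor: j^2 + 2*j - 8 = (j - 2)*(j + 4)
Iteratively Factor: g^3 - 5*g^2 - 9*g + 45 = (g - 5)*(g^2 - 9) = (g - 5)*(g - 3)*(g + 3)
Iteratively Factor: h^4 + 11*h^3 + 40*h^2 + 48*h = (h + 4)*(h^3 + 7*h^2 + 12*h) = (h + 3)*(h + 4)*(h^2 + 4*h) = (h + 3)*(h + 4)^2*(h)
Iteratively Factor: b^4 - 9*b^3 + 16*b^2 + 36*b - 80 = (b - 4)*(b^3 - 5*b^2 - 4*b + 20) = (b - 4)*(b - 2)*(b^2 - 3*b - 10) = (b - 4)*(b - 2)*(b + 2)*(b - 5)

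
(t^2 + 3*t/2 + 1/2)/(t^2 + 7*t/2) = (2*t^2 + 3*t + 1)/(t*(2*t + 7))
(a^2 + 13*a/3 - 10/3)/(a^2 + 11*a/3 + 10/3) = (3*a^2 + 13*a - 10)/(3*a^2 + 11*a + 10)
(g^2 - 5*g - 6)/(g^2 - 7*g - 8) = (g - 6)/(g - 8)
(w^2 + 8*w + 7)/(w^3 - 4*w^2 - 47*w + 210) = (w + 1)/(w^2 - 11*w + 30)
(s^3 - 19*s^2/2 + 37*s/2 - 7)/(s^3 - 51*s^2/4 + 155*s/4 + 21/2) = 2*(2*s^2 - 5*s + 2)/(4*s^2 - 23*s - 6)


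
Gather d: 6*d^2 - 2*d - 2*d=6*d^2 - 4*d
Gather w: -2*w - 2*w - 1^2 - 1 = -4*w - 2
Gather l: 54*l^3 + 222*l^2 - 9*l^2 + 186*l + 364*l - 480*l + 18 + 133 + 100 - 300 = 54*l^3 + 213*l^2 + 70*l - 49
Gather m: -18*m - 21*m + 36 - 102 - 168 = -39*m - 234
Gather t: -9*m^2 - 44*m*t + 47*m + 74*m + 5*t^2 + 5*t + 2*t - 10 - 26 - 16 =-9*m^2 + 121*m + 5*t^2 + t*(7 - 44*m) - 52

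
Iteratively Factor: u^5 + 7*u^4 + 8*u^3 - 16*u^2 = (u + 4)*(u^4 + 3*u^3 - 4*u^2) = u*(u + 4)*(u^3 + 3*u^2 - 4*u) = u*(u - 1)*(u + 4)*(u^2 + 4*u) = u^2*(u - 1)*(u + 4)*(u + 4)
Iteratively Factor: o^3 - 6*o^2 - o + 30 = (o - 5)*(o^2 - o - 6) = (o - 5)*(o + 2)*(o - 3)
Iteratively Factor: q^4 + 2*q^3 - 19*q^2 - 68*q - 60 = (q + 2)*(q^3 - 19*q - 30) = (q + 2)*(q + 3)*(q^2 - 3*q - 10) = (q + 2)^2*(q + 3)*(q - 5)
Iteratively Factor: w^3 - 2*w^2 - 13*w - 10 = (w + 2)*(w^2 - 4*w - 5) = (w - 5)*(w + 2)*(w + 1)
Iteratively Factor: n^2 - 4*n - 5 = (n + 1)*(n - 5)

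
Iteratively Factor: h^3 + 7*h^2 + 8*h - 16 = (h + 4)*(h^2 + 3*h - 4) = (h - 1)*(h + 4)*(h + 4)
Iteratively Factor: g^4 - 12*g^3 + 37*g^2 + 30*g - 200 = (g - 4)*(g^3 - 8*g^2 + 5*g + 50) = (g - 4)*(g + 2)*(g^2 - 10*g + 25) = (g - 5)*(g - 4)*(g + 2)*(g - 5)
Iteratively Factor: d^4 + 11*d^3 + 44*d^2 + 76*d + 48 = (d + 2)*(d^3 + 9*d^2 + 26*d + 24) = (d + 2)*(d + 4)*(d^2 + 5*d + 6) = (d + 2)^2*(d + 4)*(d + 3)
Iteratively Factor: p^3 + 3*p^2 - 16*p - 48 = (p + 4)*(p^2 - p - 12) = (p - 4)*(p + 4)*(p + 3)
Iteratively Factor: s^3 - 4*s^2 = (s - 4)*(s^2) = s*(s - 4)*(s)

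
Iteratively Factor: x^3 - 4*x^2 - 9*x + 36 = (x - 4)*(x^2 - 9) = (x - 4)*(x - 3)*(x + 3)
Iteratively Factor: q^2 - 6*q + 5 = (q - 1)*(q - 5)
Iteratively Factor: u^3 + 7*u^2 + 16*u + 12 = (u + 3)*(u^2 + 4*u + 4) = (u + 2)*(u + 3)*(u + 2)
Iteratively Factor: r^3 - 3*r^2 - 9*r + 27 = (r + 3)*(r^2 - 6*r + 9) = (r - 3)*(r + 3)*(r - 3)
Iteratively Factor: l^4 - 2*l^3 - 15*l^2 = (l - 5)*(l^3 + 3*l^2) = l*(l - 5)*(l^2 + 3*l) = l^2*(l - 5)*(l + 3)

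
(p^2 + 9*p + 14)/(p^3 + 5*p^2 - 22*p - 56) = 1/(p - 4)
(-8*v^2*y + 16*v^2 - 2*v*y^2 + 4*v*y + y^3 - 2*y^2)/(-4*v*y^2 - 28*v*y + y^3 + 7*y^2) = (2*v*y - 4*v + y^2 - 2*y)/(y*(y + 7))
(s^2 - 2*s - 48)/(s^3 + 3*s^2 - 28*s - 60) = (s - 8)/(s^2 - 3*s - 10)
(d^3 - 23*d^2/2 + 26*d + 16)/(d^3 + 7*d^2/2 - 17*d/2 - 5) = (d^2 - 12*d + 32)/(d^2 + 3*d - 10)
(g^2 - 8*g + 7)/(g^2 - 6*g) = (g^2 - 8*g + 7)/(g*(g - 6))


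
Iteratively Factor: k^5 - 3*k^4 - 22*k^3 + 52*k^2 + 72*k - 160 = (k - 2)*(k^4 - k^3 - 24*k^2 + 4*k + 80) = (k - 2)*(k + 2)*(k^3 - 3*k^2 - 18*k + 40) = (k - 2)*(k + 2)*(k + 4)*(k^2 - 7*k + 10) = (k - 2)^2*(k + 2)*(k + 4)*(k - 5)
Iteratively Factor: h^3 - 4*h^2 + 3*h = (h - 3)*(h^2 - h) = h*(h - 3)*(h - 1)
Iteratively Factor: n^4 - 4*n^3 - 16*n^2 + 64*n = (n - 4)*(n^3 - 16*n) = n*(n - 4)*(n^2 - 16) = n*(n - 4)^2*(n + 4)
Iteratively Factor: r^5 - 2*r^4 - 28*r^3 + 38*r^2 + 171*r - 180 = (r - 5)*(r^4 + 3*r^3 - 13*r^2 - 27*r + 36) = (r - 5)*(r + 4)*(r^3 - r^2 - 9*r + 9) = (r - 5)*(r - 1)*(r + 4)*(r^2 - 9) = (r - 5)*(r - 3)*(r - 1)*(r + 4)*(r + 3)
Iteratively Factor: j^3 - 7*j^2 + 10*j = (j - 5)*(j^2 - 2*j) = j*(j - 5)*(j - 2)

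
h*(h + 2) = h^2 + 2*h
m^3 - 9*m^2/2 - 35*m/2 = m*(m - 7)*(m + 5/2)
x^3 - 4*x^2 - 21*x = x*(x - 7)*(x + 3)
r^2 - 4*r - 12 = (r - 6)*(r + 2)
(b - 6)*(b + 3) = b^2 - 3*b - 18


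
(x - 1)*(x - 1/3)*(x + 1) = x^3 - x^2/3 - x + 1/3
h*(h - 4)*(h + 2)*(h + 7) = h^4 + 5*h^3 - 22*h^2 - 56*h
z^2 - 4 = (z - 2)*(z + 2)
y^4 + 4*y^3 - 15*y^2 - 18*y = y*(y - 3)*(y + 1)*(y + 6)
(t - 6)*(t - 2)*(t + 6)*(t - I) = t^4 - 2*t^3 - I*t^3 - 36*t^2 + 2*I*t^2 + 72*t + 36*I*t - 72*I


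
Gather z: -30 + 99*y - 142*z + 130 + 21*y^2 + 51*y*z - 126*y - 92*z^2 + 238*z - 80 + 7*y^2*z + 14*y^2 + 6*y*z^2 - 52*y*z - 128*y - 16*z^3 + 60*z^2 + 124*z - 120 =35*y^2 - 155*y - 16*z^3 + z^2*(6*y - 32) + z*(7*y^2 - y + 220) - 100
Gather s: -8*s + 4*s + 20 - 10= 10 - 4*s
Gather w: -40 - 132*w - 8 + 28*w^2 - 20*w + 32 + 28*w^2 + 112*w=56*w^2 - 40*w - 16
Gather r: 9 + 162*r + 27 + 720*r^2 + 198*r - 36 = 720*r^2 + 360*r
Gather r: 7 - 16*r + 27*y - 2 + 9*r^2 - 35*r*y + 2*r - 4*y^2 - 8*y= 9*r^2 + r*(-35*y - 14) - 4*y^2 + 19*y + 5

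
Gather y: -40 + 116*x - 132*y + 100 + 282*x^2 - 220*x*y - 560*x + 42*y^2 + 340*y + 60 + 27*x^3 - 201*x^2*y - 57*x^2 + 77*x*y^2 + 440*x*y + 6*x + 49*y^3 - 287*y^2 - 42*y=27*x^3 + 225*x^2 - 438*x + 49*y^3 + y^2*(77*x - 245) + y*(-201*x^2 + 220*x + 166) + 120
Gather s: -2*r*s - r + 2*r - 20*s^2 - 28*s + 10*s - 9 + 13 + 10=r - 20*s^2 + s*(-2*r - 18) + 14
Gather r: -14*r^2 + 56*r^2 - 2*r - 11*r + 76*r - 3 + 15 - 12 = 42*r^2 + 63*r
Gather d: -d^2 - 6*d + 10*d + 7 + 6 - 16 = -d^2 + 4*d - 3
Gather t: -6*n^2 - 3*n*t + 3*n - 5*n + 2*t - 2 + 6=-6*n^2 - 2*n + t*(2 - 3*n) + 4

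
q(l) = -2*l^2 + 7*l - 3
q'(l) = 7 - 4*l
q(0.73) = 1.04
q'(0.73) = 4.08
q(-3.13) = -44.50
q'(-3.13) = 19.52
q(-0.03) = -3.21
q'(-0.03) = 7.12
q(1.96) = 3.04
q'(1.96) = -0.84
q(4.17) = -8.59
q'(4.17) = -9.68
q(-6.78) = -142.40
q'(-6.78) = 34.12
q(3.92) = -6.29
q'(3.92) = -8.68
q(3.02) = -0.10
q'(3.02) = -5.08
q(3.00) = 0.00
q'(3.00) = -5.00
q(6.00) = -33.00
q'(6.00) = -17.00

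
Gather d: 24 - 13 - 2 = 9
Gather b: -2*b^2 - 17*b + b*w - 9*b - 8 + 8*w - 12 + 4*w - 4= -2*b^2 + b*(w - 26) + 12*w - 24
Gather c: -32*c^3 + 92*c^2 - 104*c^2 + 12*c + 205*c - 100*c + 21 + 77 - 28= -32*c^3 - 12*c^2 + 117*c + 70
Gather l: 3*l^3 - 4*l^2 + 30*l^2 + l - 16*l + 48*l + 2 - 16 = 3*l^3 + 26*l^2 + 33*l - 14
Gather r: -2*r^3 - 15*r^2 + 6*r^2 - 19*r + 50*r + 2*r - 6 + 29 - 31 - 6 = -2*r^3 - 9*r^2 + 33*r - 14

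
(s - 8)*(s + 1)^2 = s^3 - 6*s^2 - 15*s - 8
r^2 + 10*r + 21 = (r + 3)*(r + 7)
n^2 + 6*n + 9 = (n + 3)^2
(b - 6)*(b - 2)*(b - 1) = b^3 - 9*b^2 + 20*b - 12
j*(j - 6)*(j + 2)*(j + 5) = j^4 + j^3 - 32*j^2 - 60*j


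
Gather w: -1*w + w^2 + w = w^2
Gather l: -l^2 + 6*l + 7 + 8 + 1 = -l^2 + 6*l + 16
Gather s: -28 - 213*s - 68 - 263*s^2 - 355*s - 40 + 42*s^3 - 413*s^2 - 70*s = 42*s^3 - 676*s^2 - 638*s - 136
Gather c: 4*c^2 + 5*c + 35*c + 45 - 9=4*c^2 + 40*c + 36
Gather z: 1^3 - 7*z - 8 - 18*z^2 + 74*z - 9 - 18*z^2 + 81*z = -36*z^2 + 148*z - 16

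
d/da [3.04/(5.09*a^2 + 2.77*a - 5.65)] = (-30.9472*a - 8.4208)/(5.09*a^2 + 2.77*a - 5.65)^2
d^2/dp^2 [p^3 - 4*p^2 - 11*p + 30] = 6*p - 8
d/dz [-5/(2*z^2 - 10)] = 5*z/(z^2 - 5)^2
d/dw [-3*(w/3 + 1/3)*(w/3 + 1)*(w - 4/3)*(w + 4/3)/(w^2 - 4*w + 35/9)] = 2*(-81*w^5 + 324*w^4 + 666*w^3 - 1980*w^2 - 817*w + 1984)/(3*(81*w^4 - 648*w^3 + 1926*w^2 - 2520*w + 1225))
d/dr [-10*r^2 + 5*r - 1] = 5 - 20*r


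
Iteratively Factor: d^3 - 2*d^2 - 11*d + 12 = (d - 1)*(d^2 - d - 12) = (d - 4)*(d - 1)*(d + 3)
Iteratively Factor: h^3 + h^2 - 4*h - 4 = (h + 1)*(h^2 - 4) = (h + 1)*(h + 2)*(h - 2)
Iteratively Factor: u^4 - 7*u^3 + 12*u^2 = (u - 3)*(u^3 - 4*u^2) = (u - 4)*(u - 3)*(u^2) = u*(u - 4)*(u - 3)*(u)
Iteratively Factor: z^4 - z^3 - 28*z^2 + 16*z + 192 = (z + 3)*(z^3 - 4*z^2 - 16*z + 64) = (z - 4)*(z + 3)*(z^2 - 16) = (z - 4)^2*(z + 3)*(z + 4)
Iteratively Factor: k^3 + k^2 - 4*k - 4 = (k + 2)*(k^2 - k - 2) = (k - 2)*(k + 2)*(k + 1)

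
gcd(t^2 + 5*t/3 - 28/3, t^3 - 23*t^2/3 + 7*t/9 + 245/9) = t - 7/3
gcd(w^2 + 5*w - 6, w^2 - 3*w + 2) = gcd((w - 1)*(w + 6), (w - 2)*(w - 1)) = w - 1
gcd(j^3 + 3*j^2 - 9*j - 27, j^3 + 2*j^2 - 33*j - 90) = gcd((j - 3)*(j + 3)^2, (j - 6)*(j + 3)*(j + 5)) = j + 3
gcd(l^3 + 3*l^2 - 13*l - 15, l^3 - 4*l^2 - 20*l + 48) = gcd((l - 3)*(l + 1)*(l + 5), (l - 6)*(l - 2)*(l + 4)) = 1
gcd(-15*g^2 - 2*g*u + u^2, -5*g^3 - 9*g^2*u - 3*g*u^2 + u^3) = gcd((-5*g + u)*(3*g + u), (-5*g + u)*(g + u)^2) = -5*g + u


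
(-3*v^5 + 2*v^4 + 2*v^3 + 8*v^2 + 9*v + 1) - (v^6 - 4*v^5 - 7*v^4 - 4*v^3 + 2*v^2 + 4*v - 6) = -v^6 + v^5 + 9*v^4 + 6*v^3 + 6*v^2 + 5*v + 7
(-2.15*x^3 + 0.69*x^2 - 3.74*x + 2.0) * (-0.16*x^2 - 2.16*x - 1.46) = 0.344*x^5 + 4.5336*x^4 + 2.247*x^3 + 6.751*x^2 + 1.1404*x - 2.92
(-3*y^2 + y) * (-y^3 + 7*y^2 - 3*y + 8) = 3*y^5 - 22*y^4 + 16*y^3 - 27*y^2 + 8*y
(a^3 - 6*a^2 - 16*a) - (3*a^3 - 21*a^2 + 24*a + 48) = -2*a^3 + 15*a^2 - 40*a - 48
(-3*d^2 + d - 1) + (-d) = -3*d^2 - 1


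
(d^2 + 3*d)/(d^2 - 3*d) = (d + 3)/(d - 3)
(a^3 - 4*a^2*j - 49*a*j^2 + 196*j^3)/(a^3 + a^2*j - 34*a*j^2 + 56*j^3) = (a - 7*j)/(a - 2*j)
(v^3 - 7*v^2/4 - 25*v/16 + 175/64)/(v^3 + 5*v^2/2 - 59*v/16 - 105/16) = (v - 5/4)/(v + 3)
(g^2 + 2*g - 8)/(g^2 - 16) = (g - 2)/(g - 4)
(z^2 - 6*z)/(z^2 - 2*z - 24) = z/(z + 4)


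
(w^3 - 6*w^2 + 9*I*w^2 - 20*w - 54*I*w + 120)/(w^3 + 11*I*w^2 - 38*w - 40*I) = (w - 6)/(w + 2*I)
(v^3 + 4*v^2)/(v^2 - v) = v*(v + 4)/(v - 1)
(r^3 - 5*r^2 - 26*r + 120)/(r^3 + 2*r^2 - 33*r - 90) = (r - 4)/(r + 3)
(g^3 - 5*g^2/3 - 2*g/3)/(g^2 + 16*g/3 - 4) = g*(3*g^2 - 5*g - 2)/(3*g^2 + 16*g - 12)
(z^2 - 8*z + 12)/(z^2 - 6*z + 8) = (z - 6)/(z - 4)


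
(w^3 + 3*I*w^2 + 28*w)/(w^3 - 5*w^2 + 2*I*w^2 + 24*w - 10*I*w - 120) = w*(w + 7*I)/(w^2 + w*(-5 + 6*I) - 30*I)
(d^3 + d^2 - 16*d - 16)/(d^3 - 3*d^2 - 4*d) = (d + 4)/d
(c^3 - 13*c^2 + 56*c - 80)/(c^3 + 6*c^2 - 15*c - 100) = (c^2 - 9*c + 20)/(c^2 + 10*c + 25)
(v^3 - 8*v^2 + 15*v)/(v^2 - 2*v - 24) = v*(-v^2 + 8*v - 15)/(-v^2 + 2*v + 24)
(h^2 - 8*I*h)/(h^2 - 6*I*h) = (h - 8*I)/(h - 6*I)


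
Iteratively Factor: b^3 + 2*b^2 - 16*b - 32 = (b + 4)*(b^2 - 2*b - 8) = (b - 4)*(b + 4)*(b + 2)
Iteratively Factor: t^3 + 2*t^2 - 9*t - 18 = (t - 3)*(t^2 + 5*t + 6) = (t - 3)*(t + 3)*(t + 2)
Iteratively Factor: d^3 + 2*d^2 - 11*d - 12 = (d + 4)*(d^2 - 2*d - 3) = (d - 3)*(d + 4)*(d + 1)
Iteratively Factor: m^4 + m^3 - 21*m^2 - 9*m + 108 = (m + 3)*(m^3 - 2*m^2 - 15*m + 36) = (m - 3)*(m + 3)*(m^2 + m - 12) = (m - 3)^2*(m + 3)*(m + 4)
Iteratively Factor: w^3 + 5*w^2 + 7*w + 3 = (w + 3)*(w^2 + 2*w + 1) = (w + 1)*(w + 3)*(w + 1)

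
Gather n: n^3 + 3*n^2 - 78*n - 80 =n^3 + 3*n^2 - 78*n - 80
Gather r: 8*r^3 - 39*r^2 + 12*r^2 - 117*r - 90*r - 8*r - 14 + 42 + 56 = 8*r^3 - 27*r^2 - 215*r + 84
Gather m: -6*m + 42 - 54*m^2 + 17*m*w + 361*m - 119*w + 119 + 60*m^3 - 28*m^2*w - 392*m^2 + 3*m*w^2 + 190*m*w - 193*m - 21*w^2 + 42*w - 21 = 60*m^3 + m^2*(-28*w - 446) + m*(3*w^2 + 207*w + 162) - 21*w^2 - 77*w + 140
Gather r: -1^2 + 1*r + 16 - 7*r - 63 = -6*r - 48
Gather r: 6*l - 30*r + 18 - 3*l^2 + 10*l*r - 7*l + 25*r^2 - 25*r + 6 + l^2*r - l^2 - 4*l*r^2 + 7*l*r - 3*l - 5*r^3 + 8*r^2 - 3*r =-4*l^2 - 4*l - 5*r^3 + r^2*(33 - 4*l) + r*(l^2 + 17*l - 58) + 24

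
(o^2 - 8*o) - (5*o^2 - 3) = -4*o^2 - 8*o + 3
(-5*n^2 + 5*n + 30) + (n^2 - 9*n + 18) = -4*n^2 - 4*n + 48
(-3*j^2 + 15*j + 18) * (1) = -3*j^2 + 15*j + 18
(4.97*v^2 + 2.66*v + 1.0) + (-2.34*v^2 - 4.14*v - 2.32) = 2.63*v^2 - 1.48*v - 1.32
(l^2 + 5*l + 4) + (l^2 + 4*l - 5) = 2*l^2 + 9*l - 1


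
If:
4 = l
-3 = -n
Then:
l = 4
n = 3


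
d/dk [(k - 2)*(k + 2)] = 2*k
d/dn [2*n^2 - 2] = 4*n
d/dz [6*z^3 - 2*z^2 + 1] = 2*z*(9*z - 2)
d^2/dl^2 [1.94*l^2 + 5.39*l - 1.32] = 3.88000000000000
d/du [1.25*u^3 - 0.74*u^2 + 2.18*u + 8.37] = 3.75*u^2 - 1.48*u + 2.18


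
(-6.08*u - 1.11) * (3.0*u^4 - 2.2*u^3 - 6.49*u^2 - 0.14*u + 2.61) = -18.24*u^5 + 10.046*u^4 + 41.9012*u^3 + 8.0551*u^2 - 15.7134*u - 2.8971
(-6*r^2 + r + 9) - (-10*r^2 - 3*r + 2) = 4*r^2 + 4*r + 7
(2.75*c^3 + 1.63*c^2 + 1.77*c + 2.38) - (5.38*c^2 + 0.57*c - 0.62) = 2.75*c^3 - 3.75*c^2 + 1.2*c + 3.0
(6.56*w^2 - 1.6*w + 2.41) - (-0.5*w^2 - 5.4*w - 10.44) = 7.06*w^2 + 3.8*w + 12.85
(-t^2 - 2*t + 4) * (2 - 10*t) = 10*t^3 + 18*t^2 - 44*t + 8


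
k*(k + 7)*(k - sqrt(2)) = k^3 - sqrt(2)*k^2 + 7*k^2 - 7*sqrt(2)*k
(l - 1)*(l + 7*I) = l^2 - l + 7*I*l - 7*I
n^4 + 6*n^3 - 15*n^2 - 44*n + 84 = (n - 2)^2*(n + 3)*(n + 7)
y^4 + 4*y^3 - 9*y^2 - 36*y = y*(y - 3)*(y + 3)*(y + 4)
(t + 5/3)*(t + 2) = t^2 + 11*t/3 + 10/3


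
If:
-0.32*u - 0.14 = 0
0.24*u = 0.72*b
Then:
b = -0.15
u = -0.44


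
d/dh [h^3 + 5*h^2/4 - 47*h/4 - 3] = 3*h^2 + 5*h/2 - 47/4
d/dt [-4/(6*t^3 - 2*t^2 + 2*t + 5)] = 8*(9*t^2 - 2*t + 1)/(6*t^3 - 2*t^2 + 2*t + 5)^2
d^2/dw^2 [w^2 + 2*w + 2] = 2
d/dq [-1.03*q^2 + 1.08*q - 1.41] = 1.08 - 2.06*q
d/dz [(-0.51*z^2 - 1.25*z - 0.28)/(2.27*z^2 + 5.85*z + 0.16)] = (-0.145999999999999*z^2 + 1.108*z + 1.438)/(5.1529*z^4 + 26.559*z^3 + 34.9489*z^2 + 1.872*z + 0.0256)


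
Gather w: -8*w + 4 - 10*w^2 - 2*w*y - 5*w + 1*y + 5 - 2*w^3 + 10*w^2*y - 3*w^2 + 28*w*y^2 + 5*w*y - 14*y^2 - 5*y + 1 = -2*w^3 + w^2*(10*y - 13) + w*(28*y^2 + 3*y - 13) - 14*y^2 - 4*y + 10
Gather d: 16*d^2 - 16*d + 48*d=16*d^2 + 32*d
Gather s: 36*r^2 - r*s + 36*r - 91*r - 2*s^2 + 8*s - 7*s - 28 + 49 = 36*r^2 - 55*r - 2*s^2 + s*(1 - r) + 21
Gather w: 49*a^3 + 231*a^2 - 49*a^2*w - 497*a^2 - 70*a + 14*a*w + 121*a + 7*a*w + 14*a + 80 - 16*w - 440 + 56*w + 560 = 49*a^3 - 266*a^2 + 65*a + w*(-49*a^2 + 21*a + 40) + 200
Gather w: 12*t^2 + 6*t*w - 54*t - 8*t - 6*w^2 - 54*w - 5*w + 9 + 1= 12*t^2 - 62*t - 6*w^2 + w*(6*t - 59) + 10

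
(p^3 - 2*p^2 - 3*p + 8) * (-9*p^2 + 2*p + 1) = -9*p^5 + 20*p^4 + 24*p^3 - 80*p^2 + 13*p + 8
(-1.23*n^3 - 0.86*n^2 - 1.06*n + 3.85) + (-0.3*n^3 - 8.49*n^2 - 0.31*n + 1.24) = -1.53*n^3 - 9.35*n^2 - 1.37*n + 5.09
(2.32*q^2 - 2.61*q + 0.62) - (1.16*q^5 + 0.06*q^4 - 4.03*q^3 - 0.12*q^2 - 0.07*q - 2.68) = -1.16*q^5 - 0.06*q^4 + 4.03*q^3 + 2.44*q^2 - 2.54*q + 3.3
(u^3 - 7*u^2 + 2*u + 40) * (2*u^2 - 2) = 2*u^5 - 14*u^4 + 2*u^3 + 94*u^2 - 4*u - 80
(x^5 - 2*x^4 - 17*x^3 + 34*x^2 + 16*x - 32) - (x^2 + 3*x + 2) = x^5 - 2*x^4 - 17*x^3 + 33*x^2 + 13*x - 34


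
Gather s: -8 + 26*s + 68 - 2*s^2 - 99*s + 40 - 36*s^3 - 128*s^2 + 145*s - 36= -36*s^3 - 130*s^2 + 72*s + 64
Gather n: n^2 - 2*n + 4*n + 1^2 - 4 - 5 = n^2 + 2*n - 8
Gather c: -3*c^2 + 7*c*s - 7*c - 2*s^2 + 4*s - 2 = -3*c^2 + c*(7*s - 7) - 2*s^2 + 4*s - 2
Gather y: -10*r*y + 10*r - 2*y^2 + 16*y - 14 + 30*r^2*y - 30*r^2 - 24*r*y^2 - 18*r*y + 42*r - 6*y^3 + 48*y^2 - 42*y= -30*r^2 + 52*r - 6*y^3 + y^2*(46 - 24*r) + y*(30*r^2 - 28*r - 26) - 14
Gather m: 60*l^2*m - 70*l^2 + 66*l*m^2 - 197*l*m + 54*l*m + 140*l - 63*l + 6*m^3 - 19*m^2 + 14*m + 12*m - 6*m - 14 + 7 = -70*l^2 + 77*l + 6*m^3 + m^2*(66*l - 19) + m*(60*l^2 - 143*l + 20) - 7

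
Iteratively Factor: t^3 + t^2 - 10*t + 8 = (t - 1)*(t^2 + 2*t - 8) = (t - 2)*(t - 1)*(t + 4)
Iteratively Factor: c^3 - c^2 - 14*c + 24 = (c - 2)*(c^2 + c - 12) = (c - 2)*(c + 4)*(c - 3)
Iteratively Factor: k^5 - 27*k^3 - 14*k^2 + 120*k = (k - 2)*(k^4 + 2*k^3 - 23*k^2 - 60*k) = (k - 5)*(k - 2)*(k^3 + 7*k^2 + 12*k) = (k - 5)*(k - 2)*(k + 4)*(k^2 + 3*k) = k*(k - 5)*(k - 2)*(k + 4)*(k + 3)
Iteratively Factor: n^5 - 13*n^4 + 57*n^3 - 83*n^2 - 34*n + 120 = (n - 2)*(n^4 - 11*n^3 + 35*n^2 - 13*n - 60) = (n - 4)*(n - 2)*(n^3 - 7*n^2 + 7*n + 15) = (n - 4)*(n - 3)*(n - 2)*(n^2 - 4*n - 5) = (n - 4)*(n - 3)*(n - 2)*(n + 1)*(n - 5)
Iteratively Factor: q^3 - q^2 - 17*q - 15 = (q + 3)*(q^2 - 4*q - 5) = (q - 5)*(q + 3)*(q + 1)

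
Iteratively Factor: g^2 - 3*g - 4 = (g - 4)*(g + 1)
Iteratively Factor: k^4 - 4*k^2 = (k)*(k^3 - 4*k) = k^2*(k^2 - 4) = k^2*(k + 2)*(k - 2)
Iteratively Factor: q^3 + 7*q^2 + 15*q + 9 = (q + 1)*(q^2 + 6*q + 9) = (q + 1)*(q + 3)*(q + 3)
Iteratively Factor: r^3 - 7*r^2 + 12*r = (r - 3)*(r^2 - 4*r) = r*(r - 3)*(r - 4)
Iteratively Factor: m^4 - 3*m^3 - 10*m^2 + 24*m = (m - 4)*(m^3 + m^2 - 6*m) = m*(m - 4)*(m^2 + m - 6) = m*(m - 4)*(m - 2)*(m + 3)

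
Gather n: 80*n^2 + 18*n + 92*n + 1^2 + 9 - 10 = 80*n^2 + 110*n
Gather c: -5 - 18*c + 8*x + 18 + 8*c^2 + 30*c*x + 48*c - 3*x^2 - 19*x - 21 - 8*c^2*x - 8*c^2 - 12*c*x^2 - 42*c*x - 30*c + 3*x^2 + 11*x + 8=-8*c^2*x + c*(-12*x^2 - 12*x)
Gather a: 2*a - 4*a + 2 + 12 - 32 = -2*a - 18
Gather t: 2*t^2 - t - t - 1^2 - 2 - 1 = 2*t^2 - 2*t - 4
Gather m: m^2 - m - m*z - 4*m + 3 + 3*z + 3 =m^2 + m*(-z - 5) + 3*z + 6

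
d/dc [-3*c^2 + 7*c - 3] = 7 - 6*c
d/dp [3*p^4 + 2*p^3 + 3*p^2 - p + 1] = 12*p^3 + 6*p^2 + 6*p - 1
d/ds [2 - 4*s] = -4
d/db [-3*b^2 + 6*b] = 6 - 6*b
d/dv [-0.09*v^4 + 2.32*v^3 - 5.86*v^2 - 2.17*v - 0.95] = -0.36*v^3 + 6.96*v^2 - 11.72*v - 2.17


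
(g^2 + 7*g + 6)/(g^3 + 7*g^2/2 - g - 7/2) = 2*(g + 6)/(2*g^2 + 5*g - 7)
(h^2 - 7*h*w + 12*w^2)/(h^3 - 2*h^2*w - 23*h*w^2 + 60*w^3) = 1/(h + 5*w)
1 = 1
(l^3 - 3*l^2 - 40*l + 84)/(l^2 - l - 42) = l - 2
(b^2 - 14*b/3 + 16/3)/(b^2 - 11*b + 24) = (3*b^2 - 14*b + 16)/(3*(b^2 - 11*b + 24))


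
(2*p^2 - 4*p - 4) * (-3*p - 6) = -6*p^3 + 36*p + 24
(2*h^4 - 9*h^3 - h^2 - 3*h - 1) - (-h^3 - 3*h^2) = 2*h^4 - 8*h^3 + 2*h^2 - 3*h - 1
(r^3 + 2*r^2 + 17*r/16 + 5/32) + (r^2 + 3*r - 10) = r^3 + 3*r^2 + 65*r/16 - 315/32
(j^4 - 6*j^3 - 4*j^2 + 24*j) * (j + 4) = j^5 - 2*j^4 - 28*j^3 + 8*j^2 + 96*j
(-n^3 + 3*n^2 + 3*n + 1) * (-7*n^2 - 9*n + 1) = 7*n^5 - 12*n^4 - 49*n^3 - 31*n^2 - 6*n + 1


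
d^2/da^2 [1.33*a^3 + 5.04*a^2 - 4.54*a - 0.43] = 7.98*a + 10.08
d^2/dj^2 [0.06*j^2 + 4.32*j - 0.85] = 0.120000000000000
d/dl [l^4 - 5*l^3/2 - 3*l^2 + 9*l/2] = 4*l^3 - 15*l^2/2 - 6*l + 9/2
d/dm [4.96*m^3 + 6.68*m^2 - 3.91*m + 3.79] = 14.88*m^2 + 13.36*m - 3.91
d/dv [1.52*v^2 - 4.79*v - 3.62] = 3.04*v - 4.79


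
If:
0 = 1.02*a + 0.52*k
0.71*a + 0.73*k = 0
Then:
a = 0.00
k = 0.00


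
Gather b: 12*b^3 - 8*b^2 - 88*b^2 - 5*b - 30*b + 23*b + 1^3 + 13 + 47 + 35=12*b^3 - 96*b^2 - 12*b + 96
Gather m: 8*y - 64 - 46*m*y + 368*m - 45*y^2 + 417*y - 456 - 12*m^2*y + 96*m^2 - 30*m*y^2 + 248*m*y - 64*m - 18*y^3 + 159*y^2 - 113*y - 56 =m^2*(96 - 12*y) + m*(-30*y^2 + 202*y + 304) - 18*y^3 + 114*y^2 + 312*y - 576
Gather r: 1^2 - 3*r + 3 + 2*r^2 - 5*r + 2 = 2*r^2 - 8*r + 6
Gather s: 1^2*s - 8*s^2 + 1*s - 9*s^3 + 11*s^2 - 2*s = -9*s^3 + 3*s^2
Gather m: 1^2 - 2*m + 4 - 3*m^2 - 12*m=-3*m^2 - 14*m + 5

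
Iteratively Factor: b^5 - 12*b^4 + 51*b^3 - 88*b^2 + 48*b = (b - 1)*(b^4 - 11*b^3 + 40*b^2 - 48*b) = (b - 4)*(b - 1)*(b^3 - 7*b^2 + 12*b) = (b - 4)^2*(b - 1)*(b^2 - 3*b) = (b - 4)^2*(b - 3)*(b - 1)*(b)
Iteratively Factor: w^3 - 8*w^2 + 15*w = (w - 3)*(w^2 - 5*w) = w*(w - 3)*(w - 5)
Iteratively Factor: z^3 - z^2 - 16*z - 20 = (z + 2)*(z^2 - 3*z - 10) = (z + 2)^2*(z - 5)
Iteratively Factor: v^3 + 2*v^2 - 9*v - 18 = (v + 2)*(v^2 - 9) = (v - 3)*(v + 2)*(v + 3)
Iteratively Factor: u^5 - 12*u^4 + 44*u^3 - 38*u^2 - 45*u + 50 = (u - 5)*(u^4 - 7*u^3 + 9*u^2 + 7*u - 10) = (u - 5)*(u + 1)*(u^3 - 8*u^2 + 17*u - 10) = (u - 5)*(u - 1)*(u + 1)*(u^2 - 7*u + 10) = (u - 5)*(u - 2)*(u - 1)*(u + 1)*(u - 5)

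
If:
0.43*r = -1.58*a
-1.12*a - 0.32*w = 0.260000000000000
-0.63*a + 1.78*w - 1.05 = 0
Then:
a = -0.36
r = 1.34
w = 0.46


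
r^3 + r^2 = r^2*(r + 1)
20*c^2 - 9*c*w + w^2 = (-5*c + w)*(-4*c + w)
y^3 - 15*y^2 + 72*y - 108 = (y - 6)^2*(y - 3)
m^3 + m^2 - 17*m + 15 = (m - 3)*(m - 1)*(m + 5)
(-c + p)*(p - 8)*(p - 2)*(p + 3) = -c*p^3 + 7*c*p^2 + 14*c*p - 48*c + p^4 - 7*p^3 - 14*p^2 + 48*p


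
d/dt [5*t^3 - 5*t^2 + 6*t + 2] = 15*t^2 - 10*t + 6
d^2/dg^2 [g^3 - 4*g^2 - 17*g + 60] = 6*g - 8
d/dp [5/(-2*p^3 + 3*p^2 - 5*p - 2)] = 5*(6*p^2 - 6*p + 5)/(2*p^3 - 3*p^2 + 5*p + 2)^2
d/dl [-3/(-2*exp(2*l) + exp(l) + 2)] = (3 - 12*exp(l))*exp(l)/(-2*exp(2*l) + exp(l) + 2)^2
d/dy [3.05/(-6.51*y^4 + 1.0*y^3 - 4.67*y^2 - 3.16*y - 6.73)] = (79.422*y^3 - 9.15*y^2 + 28.487*y + 9.638)/(6.51*y^4 - 1.0*y^3 + 4.67*y^2 + 3.16*y + 6.73)^2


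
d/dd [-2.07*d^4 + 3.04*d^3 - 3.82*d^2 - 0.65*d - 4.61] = -8.28*d^3 + 9.12*d^2 - 7.64*d - 0.65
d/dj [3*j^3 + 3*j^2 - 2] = 3*j*(3*j + 2)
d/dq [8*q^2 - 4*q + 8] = 16*q - 4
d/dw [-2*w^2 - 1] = -4*w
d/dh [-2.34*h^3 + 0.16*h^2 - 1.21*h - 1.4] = -7.02*h^2 + 0.32*h - 1.21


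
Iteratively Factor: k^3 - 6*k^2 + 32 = (k + 2)*(k^2 - 8*k + 16) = (k - 4)*(k + 2)*(k - 4)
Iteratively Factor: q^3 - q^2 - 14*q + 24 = (q - 2)*(q^2 + q - 12) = (q - 2)*(q + 4)*(q - 3)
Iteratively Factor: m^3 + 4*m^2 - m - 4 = (m + 4)*(m^2 - 1) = (m + 1)*(m + 4)*(m - 1)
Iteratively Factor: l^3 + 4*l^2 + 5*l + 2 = (l + 1)*(l^2 + 3*l + 2) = (l + 1)*(l + 2)*(l + 1)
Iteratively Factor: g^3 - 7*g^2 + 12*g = (g - 4)*(g^2 - 3*g) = g*(g - 4)*(g - 3)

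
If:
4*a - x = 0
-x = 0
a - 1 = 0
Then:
No Solution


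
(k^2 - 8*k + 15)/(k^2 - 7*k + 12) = (k - 5)/(k - 4)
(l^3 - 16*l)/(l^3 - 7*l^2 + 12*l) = (l + 4)/(l - 3)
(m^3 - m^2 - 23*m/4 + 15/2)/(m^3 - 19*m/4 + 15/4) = (m - 2)/(m - 1)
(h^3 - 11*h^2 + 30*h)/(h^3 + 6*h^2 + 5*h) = (h^2 - 11*h + 30)/(h^2 + 6*h + 5)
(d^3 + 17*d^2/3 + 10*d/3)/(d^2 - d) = (3*d^2 + 17*d + 10)/(3*(d - 1))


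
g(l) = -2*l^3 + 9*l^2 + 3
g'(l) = -6*l^2 + 18*l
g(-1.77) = 42.29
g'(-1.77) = -50.66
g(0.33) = 3.91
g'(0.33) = 5.29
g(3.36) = 28.74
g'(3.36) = -7.26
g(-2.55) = 94.69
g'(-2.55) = -84.92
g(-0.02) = 3.00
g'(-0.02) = -0.36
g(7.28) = -291.67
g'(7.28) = -186.95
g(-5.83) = 705.21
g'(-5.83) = -308.87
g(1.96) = 22.52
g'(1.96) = 12.23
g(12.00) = -2157.00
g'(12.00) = -648.00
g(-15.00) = 8778.00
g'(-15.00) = -1620.00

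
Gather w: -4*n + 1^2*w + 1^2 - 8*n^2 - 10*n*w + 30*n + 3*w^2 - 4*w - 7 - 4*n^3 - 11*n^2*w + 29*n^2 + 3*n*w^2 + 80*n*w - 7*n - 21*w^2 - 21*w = -4*n^3 + 21*n^2 + 19*n + w^2*(3*n - 18) + w*(-11*n^2 + 70*n - 24) - 6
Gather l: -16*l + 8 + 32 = 40 - 16*l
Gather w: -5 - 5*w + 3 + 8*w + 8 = 3*w + 6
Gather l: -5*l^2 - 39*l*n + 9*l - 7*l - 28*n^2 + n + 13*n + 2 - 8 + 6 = -5*l^2 + l*(2 - 39*n) - 28*n^2 + 14*n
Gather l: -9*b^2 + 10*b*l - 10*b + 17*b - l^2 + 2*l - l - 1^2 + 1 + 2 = -9*b^2 + 7*b - l^2 + l*(10*b + 1) + 2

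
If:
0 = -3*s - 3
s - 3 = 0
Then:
No Solution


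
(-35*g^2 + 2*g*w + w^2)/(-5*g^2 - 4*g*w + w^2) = (7*g + w)/(g + w)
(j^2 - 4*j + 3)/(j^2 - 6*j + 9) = (j - 1)/(j - 3)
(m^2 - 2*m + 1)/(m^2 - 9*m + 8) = (m - 1)/(m - 8)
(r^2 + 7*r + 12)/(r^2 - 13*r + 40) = (r^2 + 7*r + 12)/(r^2 - 13*r + 40)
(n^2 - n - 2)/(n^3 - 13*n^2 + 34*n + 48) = (n - 2)/(n^2 - 14*n + 48)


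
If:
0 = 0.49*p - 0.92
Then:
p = 1.88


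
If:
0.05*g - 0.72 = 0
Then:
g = 14.40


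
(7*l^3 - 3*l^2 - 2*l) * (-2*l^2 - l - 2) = -14*l^5 - l^4 - 7*l^3 + 8*l^2 + 4*l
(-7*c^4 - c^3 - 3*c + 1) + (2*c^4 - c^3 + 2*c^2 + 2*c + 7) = -5*c^4 - 2*c^3 + 2*c^2 - c + 8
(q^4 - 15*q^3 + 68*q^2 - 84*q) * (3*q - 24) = 3*q^5 - 69*q^4 + 564*q^3 - 1884*q^2 + 2016*q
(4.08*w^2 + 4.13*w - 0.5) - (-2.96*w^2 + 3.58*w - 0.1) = 7.04*w^2 + 0.55*w - 0.4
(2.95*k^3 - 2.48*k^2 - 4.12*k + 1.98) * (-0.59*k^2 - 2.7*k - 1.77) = -1.7405*k^5 - 6.5018*k^4 + 3.9053*k^3 + 14.3454*k^2 + 1.9464*k - 3.5046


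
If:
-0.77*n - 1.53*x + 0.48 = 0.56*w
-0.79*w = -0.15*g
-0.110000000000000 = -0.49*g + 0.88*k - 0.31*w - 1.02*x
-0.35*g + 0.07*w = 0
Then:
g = 0.00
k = 1.15909090909091*x - 0.125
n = 0.623376623376623 - 1.98701298701299*x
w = 0.00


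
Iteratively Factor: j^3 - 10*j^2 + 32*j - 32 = (j - 4)*(j^2 - 6*j + 8) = (j - 4)^2*(j - 2)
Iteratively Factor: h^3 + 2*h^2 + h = (h + 1)*(h^2 + h) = h*(h + 1)*(h + 1)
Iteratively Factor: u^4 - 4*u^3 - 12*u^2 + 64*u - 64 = (u - 4)*(u^3 - 12*u + 16) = (u - 4)*(u - 2)*(u^2 + 2*u - 8) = (u - 4)*(u - 2)^2*(u + 4)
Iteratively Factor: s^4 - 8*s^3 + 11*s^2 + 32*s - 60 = (s - 3)*(s^3 - 5*s^2 - 4*s + 20) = (s - 5)*(s - 3)*(s^2 - 4) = (s - 5)*(s - 3)*(s + 2)*(s - 2)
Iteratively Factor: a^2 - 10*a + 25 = (a - 5)*(a - 5)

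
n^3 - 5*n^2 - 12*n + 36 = (n - 6)*(n - 2)*(n + 3)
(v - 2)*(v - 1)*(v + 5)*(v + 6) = v^4 + 8*v^3 - v^2 - 68*v + 60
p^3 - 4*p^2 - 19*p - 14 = (p - 7)*(p + 1)*(p + 2)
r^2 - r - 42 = (r - 7)*(r + 6)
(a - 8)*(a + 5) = a^2 - 3*a - 40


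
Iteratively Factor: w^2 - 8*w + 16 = (w - 4)*(w - 4)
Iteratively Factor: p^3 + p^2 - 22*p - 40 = (p + 2)*(p^2 - p - 20) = (p + 2)*(p + 4)*(p - 5)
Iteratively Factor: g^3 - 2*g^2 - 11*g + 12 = (g - 1)*(g^2 - g - 12) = (g - 1)*(g + 3)*(g - 4)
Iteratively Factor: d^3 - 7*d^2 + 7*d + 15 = (d + 1)*(d^2 - 8*d + 15) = (d - 3)*(d + 1)*(d - 5)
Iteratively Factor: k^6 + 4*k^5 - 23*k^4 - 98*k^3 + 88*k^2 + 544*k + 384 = (k + 1)*(k^5 + 3*k^4 - 26*k^3 - 72*k^2 + 160*k + 384) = (k + 1)*(k + 2)*(k^4 + k^3 - 28*k^2 - 16*k + 192) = (k + 1)*(k + 2)*(k + 4)*(k^3 - 3*k^2 - 16*k + 48) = (k + 1)*(k + 2)*(k + 4)^2*(k^2 - 7*k + 12) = (k - 3)*(k + 1)*(k + 2)*(k + 4)^2*(k - 4)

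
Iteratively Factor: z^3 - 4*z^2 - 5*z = (z)*(z^2 - 4*z - 5) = z*(z - 5)*(z + 1)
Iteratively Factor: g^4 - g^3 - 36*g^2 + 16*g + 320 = (g + 4)*(g^3 - 5*g^2 - 16*g + 80) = (g - 4)*(g + 4)*(g^2 - g - 20) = (g - 4)*(g + 4)^2*(g - 5)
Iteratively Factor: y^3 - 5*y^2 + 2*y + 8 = (y + 1)*(y^2 - 6*y + 8) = (y - 2)*(y + 1)*(y - 4)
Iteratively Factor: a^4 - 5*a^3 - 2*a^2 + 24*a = (a - 3)*(a^3 - 2*a^2 - 8*a) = a*(a - 3)*(a^2 - 2*a - 8) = a*(a - 3)*(a + 2)*(a - 4)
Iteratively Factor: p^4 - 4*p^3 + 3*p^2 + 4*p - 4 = (p - 2)*(p^3 - 2*p^2 - p + 2) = (p - 2)*(p + 1)*(p^2 - 3*p + 2) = (p - 2)^2*(p + 1)*(p - 1)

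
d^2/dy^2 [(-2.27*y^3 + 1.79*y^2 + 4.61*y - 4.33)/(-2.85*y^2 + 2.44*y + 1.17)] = (5.6843418860808e-14*y^4 - 57.616796*y^3 + 214.092396*y^2 - 254.252772*y + 101.85554)/(23.149125*y^6 - 59.4567*y^5 + 22.393305*y^4 + 34.290296*y^3 - 9.193041*y^2 - 10.020348*y - 1.601613)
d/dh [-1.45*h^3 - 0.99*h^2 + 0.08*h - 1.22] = -4.35*h^2 - 1.98*h + 0.08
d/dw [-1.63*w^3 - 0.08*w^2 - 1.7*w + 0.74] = -4.89*w^2 - 0.16*w - 1.7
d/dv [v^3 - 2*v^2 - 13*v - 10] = 3*v^2 - 4*v - 13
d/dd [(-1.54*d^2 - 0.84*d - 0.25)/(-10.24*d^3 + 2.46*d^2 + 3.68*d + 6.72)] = (-15.7696*d^4 - 17.2032*d^3 - 11.2808*d^2 - 19.4676*d - 4.7248)/(104.8576*d^6 - 50.3808*d^5 - 69.3148*d^4 - 119.52*d^3 + 46.6048*d^2 + 49.4592*d + 45.1584)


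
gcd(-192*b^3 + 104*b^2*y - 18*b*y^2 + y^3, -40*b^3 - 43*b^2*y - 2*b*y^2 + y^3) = -8*b + y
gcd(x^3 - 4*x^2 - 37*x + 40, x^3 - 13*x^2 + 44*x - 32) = x^2 - 9*x + 8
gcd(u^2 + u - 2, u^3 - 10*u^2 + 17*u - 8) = u - 1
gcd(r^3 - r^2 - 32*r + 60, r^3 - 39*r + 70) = r^2 - 7*r + 10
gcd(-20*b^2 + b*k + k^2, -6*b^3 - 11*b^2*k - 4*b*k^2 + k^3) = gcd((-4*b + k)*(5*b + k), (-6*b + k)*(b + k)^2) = 1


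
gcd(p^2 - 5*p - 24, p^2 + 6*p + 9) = p + 3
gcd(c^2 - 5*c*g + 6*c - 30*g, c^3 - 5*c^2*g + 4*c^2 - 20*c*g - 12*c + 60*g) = c^2 - 5*c*g + 6*c - 30*g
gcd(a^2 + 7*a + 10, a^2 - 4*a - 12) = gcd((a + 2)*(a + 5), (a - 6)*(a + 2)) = a + 2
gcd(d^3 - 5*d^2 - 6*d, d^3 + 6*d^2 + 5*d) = d^2 + d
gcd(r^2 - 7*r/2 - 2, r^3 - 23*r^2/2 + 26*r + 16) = r^2 - 7*r/2 - 2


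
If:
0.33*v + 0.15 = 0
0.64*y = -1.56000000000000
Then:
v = -0.45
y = -2.44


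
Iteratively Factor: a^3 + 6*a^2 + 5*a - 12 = (a + 4)*(a^2 + 2*a - 3) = (a - 1)*(a + 4)*(a + 3)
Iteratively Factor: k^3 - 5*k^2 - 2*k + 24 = (k + 2)*(k^2 - 7*k + 12) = (k - 3)*(k + 2)*(k - 4)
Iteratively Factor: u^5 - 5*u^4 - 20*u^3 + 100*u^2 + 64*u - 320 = (u + 4)*(u^4 - 9*u^3 + 16*u^2 + 36*u - 80) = (u - 2)*(u + 4)*(u^3 - 7*u^2 + 2*u + 40) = (u - 5)*(u - 2)*(u + 4)*(u^2 - 2*u - 8) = (u - 5)*(u - 4)*(u - 2)*(u + 4)*(u + 2)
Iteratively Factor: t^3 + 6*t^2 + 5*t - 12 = (t + 4)*(t^2 + 2*t - 3) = (t - 1)*(t + 4)*(t + 3)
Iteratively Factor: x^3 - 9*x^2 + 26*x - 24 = (x - 3)*(x^2 - 6*x + 8) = (x - 3)*(x - 2)*(x - 4)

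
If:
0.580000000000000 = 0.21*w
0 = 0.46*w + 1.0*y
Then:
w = 2.76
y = -1.27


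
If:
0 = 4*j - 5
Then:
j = 5/4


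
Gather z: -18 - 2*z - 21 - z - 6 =-3*z - 45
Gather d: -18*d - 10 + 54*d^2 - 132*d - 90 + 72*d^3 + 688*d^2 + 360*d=72*d^3 + 742*d^2 + 210*d - 100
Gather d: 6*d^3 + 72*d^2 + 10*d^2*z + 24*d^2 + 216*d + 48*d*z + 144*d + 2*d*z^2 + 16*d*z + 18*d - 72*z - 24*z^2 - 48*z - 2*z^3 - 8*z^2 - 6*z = 6*d^3 + d^2*(10*z + 96) + d*(2*z^2 + 64*z + 378) - 2*z^3 - 32*z^2 - 126*z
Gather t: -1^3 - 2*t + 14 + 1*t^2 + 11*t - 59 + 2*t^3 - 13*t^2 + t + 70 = 2*t^3 - 12*t^2 + 10*t + 24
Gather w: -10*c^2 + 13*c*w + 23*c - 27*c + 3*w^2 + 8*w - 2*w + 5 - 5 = -10*c^2 - 4*c + 3*w^2 + w*(13*c + 6)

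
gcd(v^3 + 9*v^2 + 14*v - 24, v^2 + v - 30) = v + 6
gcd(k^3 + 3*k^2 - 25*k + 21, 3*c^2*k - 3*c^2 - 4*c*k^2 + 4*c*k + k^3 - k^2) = k - 1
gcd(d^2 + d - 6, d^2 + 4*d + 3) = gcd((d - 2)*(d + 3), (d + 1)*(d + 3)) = d + 3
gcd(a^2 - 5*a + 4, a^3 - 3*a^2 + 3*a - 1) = a - 1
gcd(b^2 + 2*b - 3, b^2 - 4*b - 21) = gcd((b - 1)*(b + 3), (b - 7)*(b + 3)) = b + 3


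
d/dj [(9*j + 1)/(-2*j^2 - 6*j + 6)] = (9*j^2/2 + j + 15)/(j^4 + 6*j^3 + 3*j^2 - 18*j + 9)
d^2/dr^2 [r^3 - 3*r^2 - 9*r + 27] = 6*r - 6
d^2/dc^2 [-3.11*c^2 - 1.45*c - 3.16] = -6.22000000000000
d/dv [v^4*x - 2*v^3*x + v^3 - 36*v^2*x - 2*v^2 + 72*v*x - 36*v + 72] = 4*v^3*x - 6*v^2*x + 3*v^2 - 72*v*x - 4*v + 72*x - 36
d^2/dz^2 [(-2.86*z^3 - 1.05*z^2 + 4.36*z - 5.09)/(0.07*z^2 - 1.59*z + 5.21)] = (-1.38777878078145e-17*z^5 - 4.44089209850063e-16*z^4 - 12.56565*z^3 + 144.299688*z^2 - 471.934206*z - 6.79041399999998)/(0.000343*z^6 - 0.023373*z^5 + 0.607488*z^4 - 7.498917*z^3 + 45.214464*z^2 - 129.477357*z + 141.420761)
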